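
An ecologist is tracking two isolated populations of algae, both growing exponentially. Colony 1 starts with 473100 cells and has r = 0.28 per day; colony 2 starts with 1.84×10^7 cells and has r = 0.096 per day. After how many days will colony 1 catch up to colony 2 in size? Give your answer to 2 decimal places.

19.90 days

Set 473100·e^(0.28t) = 1.84×10^7·e^(0.096t).
e^((0.28 − 0.096)t) = 1.84×10^7/473100 → e^(0.184·t) = 38.892.
0.184·t = ln(38.892) = 3.6608, so t = 3.6608/0.184 = 19.896.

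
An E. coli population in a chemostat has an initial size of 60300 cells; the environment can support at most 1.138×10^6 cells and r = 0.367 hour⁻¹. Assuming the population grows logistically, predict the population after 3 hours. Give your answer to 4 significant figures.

163900 cells

A = (K − N₀)/N₀ = (1.138×10^6 − 60300)/60300 = 17.872.
N(t) = K/(1 + A·e^(−rt)) = 1.138×10^6/(1 + 17.872×e^(−0.367×3)).
e^(−1.101) = 0.33254; denominator = 1 + 17.872×0.33254 = 6.9432.
N = 1.138×10^6/6.9432 = 163901.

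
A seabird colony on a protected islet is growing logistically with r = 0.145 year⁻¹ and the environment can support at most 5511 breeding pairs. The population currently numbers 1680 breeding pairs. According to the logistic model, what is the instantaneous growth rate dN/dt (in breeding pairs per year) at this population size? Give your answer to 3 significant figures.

dN/dt = rN(1 − N/K) = 0.145 × 1680 × (1 − 1680/5511).
1 − 1680/5511 = 0.69516; dN/dt = 0.145 × 1680 × 0.69516 = 169.34.

169 breeding pairs per year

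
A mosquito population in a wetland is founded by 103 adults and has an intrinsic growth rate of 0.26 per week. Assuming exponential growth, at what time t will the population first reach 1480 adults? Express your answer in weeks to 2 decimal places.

Set N₀·e^(rt) = 1480: e^(0.26·t) = 1480/103 = 14.369.
0.26·t = ln(14.369) = 2.6651, so t = 2.6651/0.26 = 10.25.

10.25 weeks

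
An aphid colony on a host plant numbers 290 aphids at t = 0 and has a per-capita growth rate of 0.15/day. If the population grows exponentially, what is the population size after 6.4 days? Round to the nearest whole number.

757 aphids

N(t) = N₀·e^(rt) = 290 × e^(0.15×6.4) = 290 × e^0.96.
e^0.96 ≈ 2.6117, so N ≈ 290 × 2.6117 = 757.392.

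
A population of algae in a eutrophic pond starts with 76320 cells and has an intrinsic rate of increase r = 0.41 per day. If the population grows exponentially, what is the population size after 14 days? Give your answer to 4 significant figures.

N(t) = N₀·e^(rt) = 76320 × e^(0.41×14) = 76320 × e^5.74.
e^5.74 ≈ 311.06, so N ≈ 76320 × 311.06 = 2.374044×10^7.

23740000 cells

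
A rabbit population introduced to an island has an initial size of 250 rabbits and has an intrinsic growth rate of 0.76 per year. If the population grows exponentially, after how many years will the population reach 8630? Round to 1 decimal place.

Set N₀·e^(rt) = 8630: e^(0.76·t) = 8630/250 = 34.52.
0.76·t = ln(34.52) = 3.5415, so t = 3.5415/0.76 = 4.6599.

4.7 years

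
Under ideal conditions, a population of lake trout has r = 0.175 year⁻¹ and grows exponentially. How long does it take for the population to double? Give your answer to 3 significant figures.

3.96 years

Doubling time t_d = ln(2)/r = 0.6931/0.175 = 3.9608.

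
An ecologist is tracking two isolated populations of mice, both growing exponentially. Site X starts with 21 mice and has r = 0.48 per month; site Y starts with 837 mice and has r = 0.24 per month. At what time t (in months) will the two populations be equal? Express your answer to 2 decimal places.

Set 21·e^(0.48t) = 837·e^(0.24t).
e^((0.48 − 0.24)t) = 837/21 → e^(0.24·t) = 39.857.
0.24·t = ln(39.857) = 3.6853, so t = 3.6853/0.24 = 15.355.

15.36 months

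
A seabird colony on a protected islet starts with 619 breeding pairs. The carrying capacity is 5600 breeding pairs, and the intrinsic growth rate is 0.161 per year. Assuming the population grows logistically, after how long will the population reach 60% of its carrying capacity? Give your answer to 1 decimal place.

A = (K − N₀)/N₀ = (5600 − 619)/619 = 8.0468.
Solve 5600/(1 + 8.0468·e^(−0.161t)) = 3360: 1 + 8.0468·e^(−0.161t) = 1.6667, so e^(−0.161t) = 0.0828482.
−0.161·t = ln(0.0828482) = -2.4907, so t = 2.4907/0.161 = 15.47.

15.5 years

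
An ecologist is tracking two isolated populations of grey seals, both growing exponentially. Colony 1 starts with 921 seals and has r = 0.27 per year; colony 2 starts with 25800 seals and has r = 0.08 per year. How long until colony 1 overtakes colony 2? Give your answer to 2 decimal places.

Set 921·e^(0.27t) = 25800·e^(0.08t).
e^((0.27 − 0.08)t) = 25800/921 → e^(0.19·t) = 28.013.
0.19·t = ln(28.013) = 3.3327, so t = 3.3327/0.19 = 17.54.

17.54 years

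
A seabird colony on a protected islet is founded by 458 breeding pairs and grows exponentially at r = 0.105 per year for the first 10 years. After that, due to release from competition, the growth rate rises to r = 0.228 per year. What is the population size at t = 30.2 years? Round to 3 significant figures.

Phase 1: N(10) = 458·e^(0.105×10) = 458·e^1.05 = 1308.8.
Phase 2 runs for 30.2 − 10 = 20.2 years at r = 0.228.
N(30.2) = 1308.8·e^(0.228×20.2) = 1308.8·e^4.606 = 130937.

131000 breeding pairs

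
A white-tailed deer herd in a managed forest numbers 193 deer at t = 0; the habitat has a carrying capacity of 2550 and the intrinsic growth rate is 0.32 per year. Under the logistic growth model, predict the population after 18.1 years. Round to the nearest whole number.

A = (K − N₀)/N₀ = (2550 − 193)/193 = 12.212.
N(t) = K/(1 + A·e^(−rt)) = 2550/(1 + 12.212×e^(−0.32×18.1)).
e^(−5.792) = 0.0030519; denominator = 1 + 12.212×0.0030519 = 1.0373.
N = 2550/1.0373 = 2458.37.

2458 deer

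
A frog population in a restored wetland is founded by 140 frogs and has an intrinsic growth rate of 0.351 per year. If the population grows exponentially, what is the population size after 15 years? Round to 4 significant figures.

27080 frogs

N(t) = N₀·e^(rt) = 140 × e^(0.351×15) = 140 × e^5.265.
e^5.265 ≈ 193.45, so N ≈ 140 × 193.45 = 27082.5.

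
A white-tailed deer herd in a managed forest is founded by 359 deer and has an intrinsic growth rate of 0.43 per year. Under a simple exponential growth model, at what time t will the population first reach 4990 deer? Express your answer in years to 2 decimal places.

Set N₀·e^(rt) = 4990: e^(0.43·t) = 4990/359 = 13.9.
0.43·t = ln(13.9) = 2.6319, so t = 2.6319/0.43 = 6.1206.

6.12 years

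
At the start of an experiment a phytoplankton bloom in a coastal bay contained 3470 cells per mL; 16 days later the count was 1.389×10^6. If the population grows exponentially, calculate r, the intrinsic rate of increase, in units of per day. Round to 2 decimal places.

From N(t) = N₀·e^(rt): e^(r·16) = 1.389×10^6/3470 = 400.29.
r·16 = ln(400.29) = 5.9922, so r = 5.9922/16 = 0.37451.

0.37 per day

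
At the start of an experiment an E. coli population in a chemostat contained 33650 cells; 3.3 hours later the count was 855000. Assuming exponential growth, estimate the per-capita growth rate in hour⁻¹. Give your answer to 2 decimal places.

0.98 per hour

From N(t) = N₀·e^(rt): e^(r·3.3) = 855000/33650 = 25.409.
r·3.3 = ln(25.409) = 3.2351, so r = 3.2351/3.3 = 0.98033.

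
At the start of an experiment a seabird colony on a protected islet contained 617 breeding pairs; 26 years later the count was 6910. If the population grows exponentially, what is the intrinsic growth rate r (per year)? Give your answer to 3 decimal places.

From N(t) = N₀·e^(rt): e^(r·26) = 6910/617 = 11.199.
r·26 = ln(11.199) = 2.4159, so r = 2.4159/26 = 0.092918.

0.093 per year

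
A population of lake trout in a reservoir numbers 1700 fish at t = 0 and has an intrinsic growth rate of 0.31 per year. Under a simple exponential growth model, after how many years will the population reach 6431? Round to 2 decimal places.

4.29 years

Set N₀·e^(rt) = 6431: e^(0.31·t) = 6431/1700 = 3.7829.
0.31·t = ln(3.7829) = 1.3305, so t = 1.3305/0.31 = 4.2919.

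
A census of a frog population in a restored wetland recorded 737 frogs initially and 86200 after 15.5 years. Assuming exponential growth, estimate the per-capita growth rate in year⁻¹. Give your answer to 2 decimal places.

From N(t) = N₀·e^(rt): e^(r·15.5) = 86200/737 = 116.96.
r·15.5 = ln(116.96) = 4.7618, so r = 4.7618/15.5 = 0.30722.

0.31 per year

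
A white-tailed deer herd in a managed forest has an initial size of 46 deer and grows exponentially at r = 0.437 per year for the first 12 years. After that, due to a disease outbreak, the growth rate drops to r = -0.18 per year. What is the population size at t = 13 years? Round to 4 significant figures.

Phase 1: N(12) = 46·e^(0.437×12) = 46·e^5.244 = 8713.61.
Phase 2 runs for 13 − 12 = 1 years at r = -0.18.
N(13) = 8713.61·e^(-0.18×1) = 8713.61·e^-0.18 = 7278.22.

7278 deer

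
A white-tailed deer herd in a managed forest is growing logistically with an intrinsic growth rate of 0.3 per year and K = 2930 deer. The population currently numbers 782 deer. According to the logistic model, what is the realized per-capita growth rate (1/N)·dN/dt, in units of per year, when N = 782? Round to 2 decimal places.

0.22 per year

(1/N)·dN/dt = r(1 − N/K) = 0.3 × (1 − 782/2930).
= 0.3 × 0.73311 = 0.21993.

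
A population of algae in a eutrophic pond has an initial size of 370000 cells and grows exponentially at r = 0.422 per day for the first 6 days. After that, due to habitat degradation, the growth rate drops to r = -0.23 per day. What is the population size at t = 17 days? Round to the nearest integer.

Phase 1: N(6) = 370000·e^(0.422×6) = 370000·e^2.532 = 4.654096×10^6.
Phase 2 runs for 17 − 6 = 11 days at r = -0.23.
N(17) = 4.654096×10^6·e^(-0.23×11) = 4.654096×10^6·e^-2.53 = 370741.

370741 cells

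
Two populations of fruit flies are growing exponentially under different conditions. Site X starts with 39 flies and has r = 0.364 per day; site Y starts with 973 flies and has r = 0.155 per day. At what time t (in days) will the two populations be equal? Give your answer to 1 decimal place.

15.4 days

Set 39·e^(0.364t) = 973·e^(0.155t).
e^((0.364 − 0.155)t) = 973/39 → e^(0.209·t) = 24.949.
0.209·t = ln(24.949) = 3.2168, so t = 3.2168/0.209 = 15.391.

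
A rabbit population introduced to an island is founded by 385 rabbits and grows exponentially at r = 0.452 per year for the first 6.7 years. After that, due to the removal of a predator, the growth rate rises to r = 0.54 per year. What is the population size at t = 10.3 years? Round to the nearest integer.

55584 rabbits

Phase 1: N(6.7) = 385·e^(0.452×6.7) = 385·e^3.028 = 7955.7.
Phase 2 runs for 10.3 − 6.7 = 3.6 years at r = 0.54.
N(10.3) = 7955.7·e^(0.54×3.6) = 7955.7·e^1.944 = 55583.6.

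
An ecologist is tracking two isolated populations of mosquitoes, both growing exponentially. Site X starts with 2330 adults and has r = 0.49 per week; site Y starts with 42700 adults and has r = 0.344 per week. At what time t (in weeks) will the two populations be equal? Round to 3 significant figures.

19.9 weeks

Set 2330·e^(0.49t) = 42700·e^(0.344t).
e^((0.49 − 0.344)t) = 42700/2330 → e^(0.146·t) = 18.326.
0.146·t = ln(18.326) = 2.9083, so t = 2.9083/0.146 = 19.92.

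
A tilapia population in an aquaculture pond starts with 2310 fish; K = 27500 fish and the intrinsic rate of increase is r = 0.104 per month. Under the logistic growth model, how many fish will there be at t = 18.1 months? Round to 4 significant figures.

A = (K − N₀)/N₀ = (27500 − 2310)/2310 = 10.905.
N(t) = K/(1 + A·e^(−rt)) = 27500/(1 + 10.905×e^(−0.104×18.1)).
e^(−1.882) = 0.15222; denominator = 1 + 10.905×0.15222 = 2.66.
N = 27500/2.66 = 10338.5.

10340 fish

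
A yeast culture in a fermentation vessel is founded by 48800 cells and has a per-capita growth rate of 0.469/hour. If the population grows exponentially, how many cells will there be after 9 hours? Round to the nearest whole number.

3323356 cells

N(t) = N₀·e^(rt) = 48800 × e^(0.469×9) = 48800 × e^4.221.
e^4.221 ≈ 68.102, so N ≈ 48800 × 68.102 = 3.323356×10^6.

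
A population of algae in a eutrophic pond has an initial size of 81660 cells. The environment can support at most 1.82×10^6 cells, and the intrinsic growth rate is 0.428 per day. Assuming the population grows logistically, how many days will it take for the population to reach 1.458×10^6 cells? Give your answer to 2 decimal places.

A = (K − N₀)/N₀ = (1.82×10^6 − 81660)/81660 = 21.288.
Solve 1.82×10^6/(1 + 21.288·e^(−0.428t)) = 1.458×10^6: 1 + 21.288·e^(−0.428t) = 1.2483, so e^(−0.428t) = 0.0116634.
−0.428·t = ln(0.0116634) = -4.4513, so t = 4.4513/0.428 = 10.4.

10.40 days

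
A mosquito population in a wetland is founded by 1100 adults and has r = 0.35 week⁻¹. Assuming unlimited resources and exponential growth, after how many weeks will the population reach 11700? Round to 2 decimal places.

6.76 weeks

Set N₀·e^(rt) = 11700: e^(0.35·t) = 11700/1100 = 10.636.
0.35·t = ln(10.636) = 2.3643, so t = 2.3643/0.35 = 6.7551.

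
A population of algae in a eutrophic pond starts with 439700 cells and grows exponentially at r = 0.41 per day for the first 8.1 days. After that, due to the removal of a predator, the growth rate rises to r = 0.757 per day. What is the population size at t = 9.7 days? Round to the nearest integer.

40875767 cells

Phase 1: N(8.1) = 439700·e^(0.41×8.1) = 439700·e^3.321 = 1.217442×10^7.
Phase 2 runs for 9.7 − 8.1 = 1.6 days at r = 0.757.
N(9.7) = 1.217442×10^7·e^(0.757×1.6) = 1.217442×10^7·e^1.211 = 4.087577×10^7.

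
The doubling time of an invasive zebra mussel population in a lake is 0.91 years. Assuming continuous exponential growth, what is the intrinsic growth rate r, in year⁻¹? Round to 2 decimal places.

0.76 per year

r = ln(2)/t_d = 0.6931/0.91 = 0.7617.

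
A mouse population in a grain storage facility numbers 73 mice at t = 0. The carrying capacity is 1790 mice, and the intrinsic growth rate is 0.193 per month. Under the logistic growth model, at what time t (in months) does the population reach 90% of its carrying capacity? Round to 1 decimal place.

A = (K − N₀)/N₀ = (1790 − 73)/73 = 23.521.
Solve 1790/(1 + 23.521·e^(−0.193t)) = 1611: 1 + 23.521·e^(−0.193t) = 1.1111, so e^(−0.193t) = 0.004724.
−0.193·t = ln(0.004724) = -5.3551, so t = 5.3551/0.193 = 27.747.

27.7 months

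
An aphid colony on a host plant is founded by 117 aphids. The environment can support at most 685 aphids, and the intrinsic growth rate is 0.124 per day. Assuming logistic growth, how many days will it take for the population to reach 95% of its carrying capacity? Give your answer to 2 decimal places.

A = (K − N₀)/N₀ = (685 − 117)/117 = 4.8547.
Solve 685/(1 + 4.8547·e^(−0.124t)) = 650.75: 1 + 4.8547·e^(−0.124t) = 1.0526, so e^(−0.124t) = 0.0108414.
−0.124·t = ln(0.0108414) = -4.5244, so t = 4.5244/0.124 = 36.487.

36.49 days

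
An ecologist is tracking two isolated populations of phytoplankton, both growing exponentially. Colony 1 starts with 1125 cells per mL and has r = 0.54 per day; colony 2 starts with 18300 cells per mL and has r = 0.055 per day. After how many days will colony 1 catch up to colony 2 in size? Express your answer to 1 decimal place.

5.8 days

Set 1125·e^(0.54t) = 18300·e^(0.055t).
e^((0.54 − 0.055)t) = 18300/1125 → e^(0.485·t) = 16.267.
0.485·t = ln(16.267) = 2.7891, so t = 2.7891/0.485 = 5.7508.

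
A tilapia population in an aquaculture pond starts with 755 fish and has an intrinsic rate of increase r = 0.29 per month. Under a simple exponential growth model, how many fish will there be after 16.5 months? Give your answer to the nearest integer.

90375 fish

N(t) = N₀·e^(rt) = 755 × e^(0.29×16.5) = 755 × e^4.785.
e^4.785 ≈ 119.7, so N ≈ 755 × 119.7 = 90374.5.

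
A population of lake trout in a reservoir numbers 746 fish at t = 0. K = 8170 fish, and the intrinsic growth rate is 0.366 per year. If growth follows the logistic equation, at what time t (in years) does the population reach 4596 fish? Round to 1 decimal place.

A = (K − N₀)/N₀ = (8170 − 746)/746 = 9.9517.
Solve 8170/(1 + 9.9517·e^(−0.366t)) = 4596: 1 + 9.9517·e^(−0.366t) = 1.7776, so e^(−0.366t) = 0.0781404.
−0.366·t = ln(0.0781404) = -2.5492, so t = 2.5492/0.366 = 6.9652.

7.0 years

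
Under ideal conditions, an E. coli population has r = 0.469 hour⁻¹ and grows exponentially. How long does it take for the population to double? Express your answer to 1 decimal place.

1.5 hours

Doubling time t_d = ln(2)/r = 0.6931/0.469 = 1.4779.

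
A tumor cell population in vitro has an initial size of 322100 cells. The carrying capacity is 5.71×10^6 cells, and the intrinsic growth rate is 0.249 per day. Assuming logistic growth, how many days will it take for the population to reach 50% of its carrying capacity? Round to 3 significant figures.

11.3 days

A = (K − N₀)/N₀ = (5.71×10^6 − 322100)/322100 = 16.727.
Solve 5.71×10^6/(1 + 16.727·e^(−0.249t)) = 2.855×10^6: 1 + 16.727·e^(−0.249t) = 2, so e^(−0.249t) = 0.0597821.
−0.249·t = ln(0.0597821) = -2.817, so t = 2.817/0.249 = 11.313.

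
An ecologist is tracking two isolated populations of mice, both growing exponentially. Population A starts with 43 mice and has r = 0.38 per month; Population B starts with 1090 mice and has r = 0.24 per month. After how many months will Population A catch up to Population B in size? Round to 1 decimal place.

23.1 months

Set 43·e^(0.38t) = 1090·e^(0.24t).
e^((0.38 − 0.24)t) = 1090/43 → e^(0.14·t) = 25.349.
0.14·t = ln(25.349) = 3.2327, so t = 3.2327/0.14 = 23.091.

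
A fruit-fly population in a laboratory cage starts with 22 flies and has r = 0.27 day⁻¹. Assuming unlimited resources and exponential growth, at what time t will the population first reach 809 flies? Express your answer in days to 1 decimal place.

Set N₀·e^(rt) = 809: e^(0.27·t) = 809/22 = 36.773.
0.27·t = ln(36.773) = 3.6048, so t = 3.6048/0.27 = 13.351.

13.4 days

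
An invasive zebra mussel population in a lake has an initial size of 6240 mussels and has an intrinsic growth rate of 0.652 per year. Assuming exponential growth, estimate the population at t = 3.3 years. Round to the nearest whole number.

53655 mussels

N(t) = N₀·e^(rt) = 6240 × e^(0.652×3.3) = 6240 × e^2.152.
e^2.152 ≈ 8.5986, so N ≈ 6240 × 8.5986 = 53655.3.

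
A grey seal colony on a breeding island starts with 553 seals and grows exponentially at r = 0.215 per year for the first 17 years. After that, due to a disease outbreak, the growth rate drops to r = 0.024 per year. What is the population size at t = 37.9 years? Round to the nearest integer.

Phase 1: N(17) = 553·e^(0.215×17) = 553·e^3.655 = 21383.1.
Phase 2 runs for 37.9 − 17 = 20.9 years at r = 0.024.
N(37.9) = 21383.1·e^(0.024×20.9) = 21383.1·e^0.5016 = 35311.3.

35311 seals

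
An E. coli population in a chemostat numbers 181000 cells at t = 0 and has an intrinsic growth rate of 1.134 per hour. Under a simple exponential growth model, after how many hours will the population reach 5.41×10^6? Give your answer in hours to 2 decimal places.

Set N₀·e^(rt) = 5.41×10^6: e^(1.134·t) = 5.41×10^6/181000 = 29.89.
1.134·t = ln(29.89) = 3.3975, so t = 3.3975/1.134 = 2.996.

3.00 hours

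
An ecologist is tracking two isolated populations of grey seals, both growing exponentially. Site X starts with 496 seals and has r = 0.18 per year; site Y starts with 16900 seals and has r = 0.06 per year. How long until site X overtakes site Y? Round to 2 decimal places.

Set 496·e^(0.18t) = 16900·e^(0.06t).
e^((0.18 − 0.06)t) = 16900/496 → e^(0.12·t) = 34.073.
0.12·t = ln(34.073) = 3.5285, so t = 3.5285/0.12 = 29.404.

29.40 years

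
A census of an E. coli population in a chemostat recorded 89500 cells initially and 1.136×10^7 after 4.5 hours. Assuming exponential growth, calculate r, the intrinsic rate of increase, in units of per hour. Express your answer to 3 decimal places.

1.076 per hour

From N(t) = N₀·e^(rt): e^(r·4.5) = 1.136×10^7/89500 = 126.93.
r·4.5 = ln(126.93) = 4.8436, so r = 4.8436/4.5 = 1.0764.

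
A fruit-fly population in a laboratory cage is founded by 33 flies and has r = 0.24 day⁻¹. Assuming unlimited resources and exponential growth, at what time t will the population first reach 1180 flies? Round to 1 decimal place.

Set N₀·e^(rt) = 1180: e^(0.24·t) = 1180/33 = 35.758.
0.24·t = ln(35.758) = 3.5768, so t = 3.5768/0.24 = 14.903.

14.9 days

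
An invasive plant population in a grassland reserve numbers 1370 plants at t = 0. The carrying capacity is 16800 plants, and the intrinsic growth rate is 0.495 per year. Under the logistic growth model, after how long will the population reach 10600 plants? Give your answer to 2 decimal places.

5.98 years

A = (K − N₀)/N₀ = (16800 − 1370)/1370 = 11.263.
Solve 16800/(1 + 11.263·e^(−0.495t)) = 10600: 1 + 11.263·e^(−0.495t) = 1.5849, so e^(−0.495t) = 0.0519326.
−0.495·t = ln(0.0519326) = -2.9578, so t = 2.9578/0.495 = 5.9754.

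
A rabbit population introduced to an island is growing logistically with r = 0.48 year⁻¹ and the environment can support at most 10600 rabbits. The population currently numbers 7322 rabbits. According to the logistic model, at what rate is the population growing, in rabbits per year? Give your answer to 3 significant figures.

dN/dt = rN(1 − N/K) = 0.48 × 7322 × (1 − 7322/10600).
1 − 7322/10600 = 0.30925; dN/dt = 0.48 × 7322 × 0.30925 = 1086.9.

1090 rabbits per year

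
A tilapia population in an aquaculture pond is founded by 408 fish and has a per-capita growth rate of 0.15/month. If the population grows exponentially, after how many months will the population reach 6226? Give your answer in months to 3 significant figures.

Set N₀·e^(rt) = 6226: e^(0.15·t) = 6226/408 = 15.26.
0.15·t = ln(15.26) = 2.7252, so t = 2.7252/0.15 = 18.168.

18.2 months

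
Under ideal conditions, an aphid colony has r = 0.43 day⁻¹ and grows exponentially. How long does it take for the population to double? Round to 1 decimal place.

Doubling time t_d = ln(2)/r = 0.6931/0.43 = 1.612.

1.6 days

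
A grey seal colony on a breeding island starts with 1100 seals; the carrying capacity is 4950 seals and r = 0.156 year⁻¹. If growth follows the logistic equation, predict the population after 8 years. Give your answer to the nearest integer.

A = (K − N₀)/N₀ = (4950 − 1100)/1100 = 3.5.
N(t) = K/(1 + A·e^(−rt)) = 4950/(1 + 3.5×e^(−0.156×8)).
e^(−1.248) = 0.28708; denominator = 1 + 3.5×0.28708 = 2.0048.
N = 4950/2.0048 = 2469.11.

2469 seals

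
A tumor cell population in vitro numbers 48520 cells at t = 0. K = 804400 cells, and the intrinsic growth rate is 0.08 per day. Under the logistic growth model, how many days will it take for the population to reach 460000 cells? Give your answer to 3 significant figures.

A = (K − N₀)/N₀ = (804400 − 48520)/48520 = 15.579.
Solve 804400/(1 + 15.579·e^(−0.08t)) = 460000: 1 + 15.579·e^(−0.08t) = 1.7487, so e^(−0.08t) = 0.0480588.
−0.08·t = ln(0.0480588) = -3.0353, so t = 3.0353/0.08 = 37.942.

37.9 days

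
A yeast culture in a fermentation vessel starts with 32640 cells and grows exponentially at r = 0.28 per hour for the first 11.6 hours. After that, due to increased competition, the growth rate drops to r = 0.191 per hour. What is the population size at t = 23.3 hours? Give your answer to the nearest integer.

7849762 cells

Phase 1: N(11.6) = 32640·e^(0.28×11.6) = 32640·e^3.248 = 840115.
Phase 2 runs for 23.3 − 11.6 = 11.7 hours at r = 0.191.
N(23.3) = 840115·e^(0.191×11.7) = 840115·e^2.235 = 7.849762×10^6.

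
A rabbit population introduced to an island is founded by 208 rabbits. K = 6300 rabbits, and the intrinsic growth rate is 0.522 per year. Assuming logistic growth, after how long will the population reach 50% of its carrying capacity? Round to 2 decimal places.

A = (K − N₀)/N₀ = (6300 − 208)/208 = 29.288.
Solve 6300/(1 + 29.288·e^(−0.522t)) = 3150: 1 + 29.288·e^(−0.522t) = 2, so e^(−0.522t) = 0.0341431.
−0.522·t = ln(0.0341431) = -3.3772, so t = 3.3772/0.522 = 6.4697.

6.47 years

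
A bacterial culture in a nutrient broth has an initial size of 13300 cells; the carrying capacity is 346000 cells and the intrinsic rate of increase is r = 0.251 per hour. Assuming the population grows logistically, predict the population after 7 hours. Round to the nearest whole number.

65079 cells

A = (K − N₀)/N₀ = (346000 − 13300)/13300 = 25.015.
N(t) = K/(1 + A·e^(−rt)) = 346000/(1 + 25.015×e^(−0.251×7)).
e^(−1.757) = 0.17256; denominator = 1 + 25.015×0.17256 = 5.3166.
N = 346000/5.3166 = 65078.7.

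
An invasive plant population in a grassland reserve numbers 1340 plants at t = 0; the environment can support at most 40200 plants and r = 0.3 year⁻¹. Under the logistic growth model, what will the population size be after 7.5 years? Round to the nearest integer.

A = (K − N₀)/N₀ = (40200 − 1340)/1340 = 29.
N(t) = K/(1 + A·e^(−rt)) = 40200/(1 + 29×e^(−0.3×7.5)).
e^(−2.25) = 0.1054; denominator = 1 + 29×0.1054 = 4.0566.
N = 40200/4.0566 = 9909.83.

9910 plants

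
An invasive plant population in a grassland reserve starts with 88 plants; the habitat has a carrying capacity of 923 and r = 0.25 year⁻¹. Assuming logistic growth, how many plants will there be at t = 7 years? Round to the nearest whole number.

A = (K − N₀)/N₀ = (923 − 88)/88 = 9.4886.
N(t) = K/(1 + A·e^(−rt)) = 923/(1 + 9.4886×e^(−0.25×7)).
e^(−1.75) = 0.17377; denominator = 1 + 9.4886×0.17377 = 2.6489.
N = 923/2.6489 = 348.449.

348 plants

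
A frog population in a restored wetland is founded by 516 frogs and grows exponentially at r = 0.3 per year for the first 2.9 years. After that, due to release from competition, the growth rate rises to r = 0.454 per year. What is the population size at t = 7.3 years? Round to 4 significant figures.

Phase 1: N(2.9) = 516·e^(0.3×2.9) = 516·e^0.87 = 1231.65.
Phase 2 runs for 7.3 − 2.9 = 4.4 years at r = 0.454.
N(7.3) = 1231.65·e^(0.454×4.4) = 1231.65·e^1.998 = 9078.89.

9079 frogs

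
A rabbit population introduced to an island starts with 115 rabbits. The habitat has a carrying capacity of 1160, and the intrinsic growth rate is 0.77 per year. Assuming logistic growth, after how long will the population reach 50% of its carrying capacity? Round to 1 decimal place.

2.9 years

A = (K − N₀)/N₀ = (1160 − 115)/115 = 9.087.
Solve 1160/(1 + 9.087·e^(−0.77t)) = 580: 1 + 9.087·e^(−0.77t) = 2, so e^(−0.77t) = 0.110048.
−0.77·t = ln(0.110048) = -2.2068, so t = 2.2068/0.77 = 2.866.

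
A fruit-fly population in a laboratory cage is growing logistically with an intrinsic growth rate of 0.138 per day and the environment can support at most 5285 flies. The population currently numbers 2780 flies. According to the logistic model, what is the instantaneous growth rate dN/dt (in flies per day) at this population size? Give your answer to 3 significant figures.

182 flies per day

dN/dt = rN(1 − N/K) = 0.138 × 2780 × (1 − 2780/5285).
1 − 2780/5285 = 0.47398; dN/dt = 0.138 × 2780 × 0.47398 = 181.84.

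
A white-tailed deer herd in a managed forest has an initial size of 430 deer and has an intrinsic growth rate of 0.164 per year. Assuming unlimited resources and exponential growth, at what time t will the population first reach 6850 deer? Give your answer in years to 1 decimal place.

Set N₀·e^(rt) = 6850: e^(0.164·t) = 6850/430 = 15.93.
0.164·t = ln(15.93) = 2.7682, so t = 2.7682/0.164 = 16.879.

16.9 years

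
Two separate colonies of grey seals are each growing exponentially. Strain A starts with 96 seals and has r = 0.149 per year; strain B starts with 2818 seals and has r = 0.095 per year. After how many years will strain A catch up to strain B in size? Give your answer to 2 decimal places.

62.58 years

Set 96·e^(0.149t) = 2818·e^(0.095t).
e^((0.149 − 0.095)t) = 2818/96 → e^(0.054·t) = 29.354.
0.054·t = ln(29.354) = 3.3794, so t = 3.3794/0.054 = 62.582.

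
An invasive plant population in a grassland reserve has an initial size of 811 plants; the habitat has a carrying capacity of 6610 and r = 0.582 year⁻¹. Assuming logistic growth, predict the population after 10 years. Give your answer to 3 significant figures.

6470 plants

A = (K − N₀)/N₀ = (6610 − 811)/811 = 7.1504.
N(t) = K/(1 + A·e^(−rt)) = 6610/(1 + 7.1504×e^(−0.582×10)).
e^(−5.82) = 0.0029676; denominator = 1 + 7.1504×0.0029676 = 1.0212.
N = 6610/1.0212 = 6472.65.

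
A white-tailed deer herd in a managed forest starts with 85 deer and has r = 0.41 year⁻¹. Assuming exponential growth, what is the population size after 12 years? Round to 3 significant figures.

N(t) = N₀·e^(rt) = 85 × e^(0.41×12) = 85 × e^4.92.
e^4.92 ≈ 137, so N ≈ 85 × 137 = 11645.2.

11600 deer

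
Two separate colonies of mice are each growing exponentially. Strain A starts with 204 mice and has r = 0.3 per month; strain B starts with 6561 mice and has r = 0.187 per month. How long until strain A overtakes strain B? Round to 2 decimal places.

Set 204·e^(0.3t) = 6561·e^(0.187t).
e^((0.3 − 0.187)t) = 6561/204 → e^(0.113·t) = 32.162.
0.113·t = ln(32.162) = 3.4708, so t = 3.4708/0.113 = 30.715.

30.71 months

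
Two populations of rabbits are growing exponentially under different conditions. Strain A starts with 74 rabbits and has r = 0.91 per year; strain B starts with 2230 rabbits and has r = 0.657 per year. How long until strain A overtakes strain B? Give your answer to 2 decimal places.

13.46 years

Set 74·e^(0.91t) = 2230·e^(0.657t).
e^((0.91 − 0.657)t) = 2230/74 → e^(0.253·t) = 30.135.
0.253·t = ln(30.135) = 3.4057, so t = 3.4057/0.253 = 13.461.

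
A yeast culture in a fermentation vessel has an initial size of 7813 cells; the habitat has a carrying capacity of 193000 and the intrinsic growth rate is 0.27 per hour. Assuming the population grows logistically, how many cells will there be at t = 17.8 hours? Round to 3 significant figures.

A = (K − N₀)/N₀ = (193000 − 7813)/7813 = 23.702.
N(t) = K/(1 + A·e^(−rt)) = 193000/(1 + 23.702×e^(−0.27×17.8)).
e^(−4.806) = 0.0081805; denominator = 1 + 23.702×0.0081805 = 1.1939.
N = 193000/1.1939 = 161655.

162000 cells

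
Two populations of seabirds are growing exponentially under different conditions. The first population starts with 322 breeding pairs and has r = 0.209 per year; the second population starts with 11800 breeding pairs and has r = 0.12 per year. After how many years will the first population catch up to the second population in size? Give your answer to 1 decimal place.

40.5 years

Set 322·e^(0.209t) = 11800·e^(0.12t).
e^((0.209 − 0.12)t) = 11800/322 → e^(0.089·t) = 36.646.
0.089·t = ln(36.646) = 3.6013, so t = 3.6013/0.089 = 40.464.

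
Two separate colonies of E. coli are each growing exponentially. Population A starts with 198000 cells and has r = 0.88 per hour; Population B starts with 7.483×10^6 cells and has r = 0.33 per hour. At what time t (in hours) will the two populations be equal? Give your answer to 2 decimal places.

Set 198000·e^(0.88t) = 7.483×10^6·e^(0.33t).
e^((0.88 − 0.33)t) = 7.483×10^6/198000 → e^(0.55·t) = 37.793.
0.55·t = ln(37.793) = 3.6321, so t = 3.6321/0.55 = 6.6039.

6.60 hours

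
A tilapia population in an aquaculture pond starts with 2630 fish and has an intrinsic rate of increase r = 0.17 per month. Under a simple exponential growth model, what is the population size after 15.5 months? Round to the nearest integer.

N(t) = N₀·e^(rt) = 2630 × e^(0.17×15.5) = 2630 × e^2.635.
e^2.635 ≈ 13.943, so N ≈ 2630 × 13.943 = 36670.9.

36671 fish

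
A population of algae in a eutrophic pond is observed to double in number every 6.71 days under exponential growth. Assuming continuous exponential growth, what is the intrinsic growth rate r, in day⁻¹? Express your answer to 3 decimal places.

r = ln(2)/t_d = 0.6931/6.71 = 0.1033.

0.103 per day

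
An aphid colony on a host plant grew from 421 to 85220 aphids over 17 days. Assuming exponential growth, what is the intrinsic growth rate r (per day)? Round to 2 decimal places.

0.31 per day

From N(t) = N₀·e^(rt): e^(r·17) = 85220/421 = 202.42.
r·17 = ln(202.42) = 5.3104, so r = 5.3104/17 = 0.31237.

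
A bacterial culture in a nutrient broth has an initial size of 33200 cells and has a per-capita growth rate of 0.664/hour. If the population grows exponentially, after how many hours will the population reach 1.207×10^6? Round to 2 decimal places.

5.41 hours

Set N₀·e^(rt) = 1.207×10^6: e^(0.664·t) = 1.207×10^6/33200 = 36.355.
0.664·t = ln(36.355) = 3.5933, so t = 3.5933/0.664 = 5.4117.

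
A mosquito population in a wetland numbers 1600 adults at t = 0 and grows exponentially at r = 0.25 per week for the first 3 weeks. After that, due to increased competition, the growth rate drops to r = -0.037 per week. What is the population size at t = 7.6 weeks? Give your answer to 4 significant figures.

2857 adults

Phase 1: N(3) = 1600·e^(0.25×3) = 1600·e^0.75 = 3387.2.
Phase 2 runs for 7.6 − 3 = 4.6 weeks at r = -0.037.
N(7.6) = 3387.2·e^(-0.037×4.6) = 3387.2·e^-0.1702 = 2857.09.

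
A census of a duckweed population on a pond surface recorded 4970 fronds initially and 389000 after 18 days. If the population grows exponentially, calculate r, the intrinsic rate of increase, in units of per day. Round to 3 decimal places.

From N(t) = N₀·e^(rt): e^(r·18) = 389000/4970 = 78.27.
r·18 = ln(78.27) = 4.3602, so r = 4.3602/18 = 0.24223.

0.242 per day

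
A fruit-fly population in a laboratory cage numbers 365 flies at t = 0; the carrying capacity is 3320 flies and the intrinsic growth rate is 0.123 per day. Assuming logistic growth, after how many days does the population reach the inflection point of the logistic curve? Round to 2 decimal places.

Logistic growth is fastest at N = K/2 = 1660.
A = (K − N₀)/N₀ = 8.0959. Set K/(1 + A·e^(−rt)) = K/2 → A·e^(−rt) = 1.
e^(−0.123t) = 1/8.0959 = 0.123519, so t = ln(8.0959)/0.123 = 2.0914/0.123 = 17.003.

17.00 days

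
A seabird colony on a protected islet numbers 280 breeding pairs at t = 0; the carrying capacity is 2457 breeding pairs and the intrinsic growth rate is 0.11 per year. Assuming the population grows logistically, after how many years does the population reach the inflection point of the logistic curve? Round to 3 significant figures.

Logistic growth is fastest at N = K/2 = 1228.5.
A = (K − N₀)/N₀ = 7.775. Set K/(1 + A·e^(−rt)) = K/2 → A·e^(−rt) = 1.
e^(−0.11t) = 1/7.775 = 0.128617, so t = ln(7.775)/0.11 = 2.0509/0.11 = 18.645.

18.6 years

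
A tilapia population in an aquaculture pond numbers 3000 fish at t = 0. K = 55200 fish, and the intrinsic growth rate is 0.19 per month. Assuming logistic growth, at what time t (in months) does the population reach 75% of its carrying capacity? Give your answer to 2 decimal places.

A = (K − N₀)/N₀ = (55200 − 3000)/3000 = 17.4.
Solve 55200/(1 + 17.4·e^(−0.19t)) = 41400: 1 + 17.4·e^(−0.19t) = 1.3333, so e^(−0.19t) = 0.0191571.
−0.19·t = ln(0.0191571) = -3.9551, so t = 3.9551/0.19 = 20.816.

20.82 months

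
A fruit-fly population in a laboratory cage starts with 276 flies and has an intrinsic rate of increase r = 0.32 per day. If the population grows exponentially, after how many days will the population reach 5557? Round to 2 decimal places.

9.38 days

Set N₀·e^(rt) = 5557: e^(0.32·t) = 5557/276 = 20.134.
0.32·t = ln(20.134) = 3.0024, so t = 3.0024/0.32 = 9.3825.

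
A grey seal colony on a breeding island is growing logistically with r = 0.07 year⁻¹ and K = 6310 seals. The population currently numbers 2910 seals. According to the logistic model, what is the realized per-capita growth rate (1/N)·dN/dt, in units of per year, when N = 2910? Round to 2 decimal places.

0.04 per year

(1/N)·dN/dt = r(1 − N/K) = 0.07 × (1 − 2910/6310).
= 0.07 × 0.53883 = 0.037718.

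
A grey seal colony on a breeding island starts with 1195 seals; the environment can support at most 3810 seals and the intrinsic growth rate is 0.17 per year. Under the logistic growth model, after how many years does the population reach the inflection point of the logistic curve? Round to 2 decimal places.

Logistic growth is fastest at N = K/2 = 1905.
A = (K − N₀)/N₀ = 2.1883. Set K/(1 + A·e^(−rt)) = K/2 → A·e^(−rt) = 1.
e^(−0.17t) = 1/2.1883 = 0.456979, so t = ln(2.1883)/0.17 = 0.78312/0.17 = 4.6066.

4.61 years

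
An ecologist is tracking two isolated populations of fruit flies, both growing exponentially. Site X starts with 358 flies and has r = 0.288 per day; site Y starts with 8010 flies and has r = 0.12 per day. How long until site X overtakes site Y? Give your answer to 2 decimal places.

18.50 days

Set 358·e^(0.288t) = 8010·e^(0.12t).
e^((0.288 − 0.12)t) = 8010/358 → e^(0.168·t) = 22.374.
0.168·t = ln(22.374) = 3.1079, so t = 3.1079/0.168 = 18.499.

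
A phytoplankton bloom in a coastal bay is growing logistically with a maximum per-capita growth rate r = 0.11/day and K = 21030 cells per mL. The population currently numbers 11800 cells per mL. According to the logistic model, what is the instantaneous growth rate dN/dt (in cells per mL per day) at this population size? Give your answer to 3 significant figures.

dN/dt = rN(1 − N/K) = 0.11 × 11800 × (1 − 11800/21030).
1 − 11800/21030 = 0.4389; dN/dt = 0.11 × 11800 × 0.4389 = 569.69.

570 cells per mL per day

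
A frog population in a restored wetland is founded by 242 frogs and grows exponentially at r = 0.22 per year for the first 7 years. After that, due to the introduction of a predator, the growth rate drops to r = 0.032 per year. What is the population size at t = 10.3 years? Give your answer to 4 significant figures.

Phase 1: N(7) = 242·e^(0.22×7) = 242·e^1.54 = 1128.83.
Phase 2 runs for 10.3 − 7 = 3.3 years at r = 0.032.
N(10.3) = 1128.83·e^(0.032×3.3) = 1128.83·e^0.1056 = 1254.56.

1255 frogs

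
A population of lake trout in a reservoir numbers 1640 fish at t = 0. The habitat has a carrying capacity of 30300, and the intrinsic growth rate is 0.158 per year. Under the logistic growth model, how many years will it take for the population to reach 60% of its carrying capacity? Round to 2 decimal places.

A = (K − N₀)/N₀ = (30300 − 1640)/1640 = 17.476.
Solve 30300/(1 + 17.476·e^(−0.158t)) = 18180: 1 + 17.476·e^(−0.158t) = 1.6667, so e^(−0.158t) = 0.0381484.
−0.158·t = ln(0.0381484) = -3.2663, so t = 3.2663/0.158 = 20.673.

20.67 years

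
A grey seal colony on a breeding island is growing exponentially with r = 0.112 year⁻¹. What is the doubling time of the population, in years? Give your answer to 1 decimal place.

6.2 years

Doubling time t_d = ln(2)/r = 0.6931/0.112 = 6.1888.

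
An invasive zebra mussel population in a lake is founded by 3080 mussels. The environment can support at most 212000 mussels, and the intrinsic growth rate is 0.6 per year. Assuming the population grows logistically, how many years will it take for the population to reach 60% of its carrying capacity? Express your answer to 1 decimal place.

7.7 years

A = (K − N₀)/N₀ = (212000 − 3080)/3080 = 67.831.
Solve 212000/(1 + 67.831·e^(−0.6t)) = 127200: 1 + 67.831·e^(−0.6t) = 1.6667, so e^(−0.6t) = 0.00982832.
−0.6·t = ln(0.00982832) = -4.6225, so t = 4.6225/0.6 = 7.7041.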